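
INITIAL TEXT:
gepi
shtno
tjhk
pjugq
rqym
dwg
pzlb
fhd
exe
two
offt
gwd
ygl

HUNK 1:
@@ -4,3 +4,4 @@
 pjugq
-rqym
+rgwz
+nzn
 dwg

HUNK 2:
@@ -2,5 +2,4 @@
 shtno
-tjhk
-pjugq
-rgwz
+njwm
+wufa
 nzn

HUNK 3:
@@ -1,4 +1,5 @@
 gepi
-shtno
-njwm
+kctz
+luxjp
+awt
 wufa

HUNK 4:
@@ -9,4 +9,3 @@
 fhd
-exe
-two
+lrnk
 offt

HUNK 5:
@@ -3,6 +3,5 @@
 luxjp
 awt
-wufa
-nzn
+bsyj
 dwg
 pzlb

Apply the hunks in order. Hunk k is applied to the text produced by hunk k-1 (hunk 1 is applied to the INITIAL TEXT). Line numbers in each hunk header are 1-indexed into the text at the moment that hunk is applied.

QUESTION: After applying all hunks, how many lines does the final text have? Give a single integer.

Hunk 1: at line 4 remove [rqym] add [rgwz,nzn] -> 14 lines: gepi shtno tjhk pjugq rgwz nzn dwg pzlb fhd exe two offt gwd ygl
Hunk 2: at line 2 remove [tjhk,pjugq,rgwz] add [njwm,wufa] -> 13 lines: gepi shtno njwm wufa nzn dwg pzlb fhd exe two offt gwd ygl
Hunk 3: at line 1 remove [shtno,njwm] add [kctz,luxjp,awt] -> 14 lines: gepi kctz luxjp awt wufa nzn dwg pzlb fhd exe two offt gwd ygl
Hunk 4: at line 9 remove [exe,two] add [lrnk] -> 13 lines: gepi kctz luxjp awt wufa nzn dwg pzlb fhd lrnk offt gwd ygl
Hunk 5: at line 3 remove [wufa,nzn] add [bsyj] -> 12 lines: gepi kctz luxjp awt bsyj dwg pzlb fhd lrnk offt gwd ygl
Final line count: 12

Answer: 12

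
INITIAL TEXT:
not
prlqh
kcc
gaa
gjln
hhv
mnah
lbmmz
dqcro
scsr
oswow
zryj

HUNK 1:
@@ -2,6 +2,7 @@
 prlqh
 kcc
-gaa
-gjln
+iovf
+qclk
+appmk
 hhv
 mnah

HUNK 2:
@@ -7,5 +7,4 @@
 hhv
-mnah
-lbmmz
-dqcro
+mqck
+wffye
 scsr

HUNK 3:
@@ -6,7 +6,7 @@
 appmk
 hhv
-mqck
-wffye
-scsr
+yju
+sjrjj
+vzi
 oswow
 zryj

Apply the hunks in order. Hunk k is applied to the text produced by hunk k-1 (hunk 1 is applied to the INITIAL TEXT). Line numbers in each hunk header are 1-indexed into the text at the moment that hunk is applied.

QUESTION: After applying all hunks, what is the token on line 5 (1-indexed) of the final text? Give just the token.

Hunk 1: at line 2 remove [gaa,gjln] add [iovf,qclk,appmk] -> 13 lines: not prlqh kcc iovf qclk appmk hhv mnah lbmmz dqcro scsr oswow zryj
Hunk 2: at line 7 remove [mnah,lbmmz,dqcro] add [mqck,wffye] -> 12 lines: not prlqh kcc iovf qclk appmk hhv mqck wffye scsr oswow zryj
Hunk 3: at line 6 remove [mqck,wffye,scsr] add [yju,sjrjj,vzi] -> 12 lines: not prlqh kcc iovf qclk appmk hhv yju sjrjj vzi oswow zryj
Final line 5: qclk

Answer: qclk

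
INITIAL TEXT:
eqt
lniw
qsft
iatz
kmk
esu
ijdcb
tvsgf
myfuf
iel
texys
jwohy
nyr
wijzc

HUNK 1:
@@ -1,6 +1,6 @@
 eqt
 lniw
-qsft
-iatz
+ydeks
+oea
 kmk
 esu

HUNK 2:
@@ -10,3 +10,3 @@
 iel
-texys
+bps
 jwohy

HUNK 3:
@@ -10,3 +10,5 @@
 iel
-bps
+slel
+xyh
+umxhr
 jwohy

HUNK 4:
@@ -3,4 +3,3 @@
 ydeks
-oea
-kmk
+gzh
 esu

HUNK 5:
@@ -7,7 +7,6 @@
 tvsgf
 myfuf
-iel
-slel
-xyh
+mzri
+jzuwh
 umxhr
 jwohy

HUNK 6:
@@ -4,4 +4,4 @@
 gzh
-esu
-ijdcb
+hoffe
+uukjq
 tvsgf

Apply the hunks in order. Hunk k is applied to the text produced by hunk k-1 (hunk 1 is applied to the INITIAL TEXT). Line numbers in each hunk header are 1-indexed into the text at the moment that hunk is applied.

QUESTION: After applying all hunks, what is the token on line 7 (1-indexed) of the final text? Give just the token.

Hunk 1: at line 1 remove [qsft,iatz] add [ydeks,oea] -> 14 lines: eqt lniw ydeks oea kmk esu ijdcb tvsgf myfuf iel texys jwohy nyr wijzc
Hunk 2: at line 10 remove [texys] add [bps] -> 14 lines: eqt lniw ydeks oea kmk esu ijdcb tvsgf myfuf iel bps jwohy nyr wijzc
Hunk 3: at line 10 remove [bps] add [slel,xyh,umxhr] -> 16 lines: eqt lniw ydeks oea kmk esu ijdcb tvsgf myfuf iel slel xyh umxhr jwohy nyr wijzc
Hunk 4: at line 3 remove [oea,kmk] add [gzh] -> 15 lines: eqt lniw ydeks gzh esu ijdcb tvsgf myfuf iel slel xyh umxhr jwohy nyr wijzc
Hunk 5: at line 7 remove [iel,slel,xyh] add [mzri,jzuwh] -> 14 lines: eqt lniw ydeks gzh esu ijdcb tvsgf myfuf mzri jzuwh umxhr jwohy nyr wijzc
Hunk 6: at line 4 remove [esu,ijdcb] add [hoffe,uukjq] -> 14 lines: eqt lniw ydeks gzh hoffe uukjq tvsgf myfuf mzri jzuwh umxhr jwohy nyr wijzc
Final line 7: tvsgf

Answer: tvsgf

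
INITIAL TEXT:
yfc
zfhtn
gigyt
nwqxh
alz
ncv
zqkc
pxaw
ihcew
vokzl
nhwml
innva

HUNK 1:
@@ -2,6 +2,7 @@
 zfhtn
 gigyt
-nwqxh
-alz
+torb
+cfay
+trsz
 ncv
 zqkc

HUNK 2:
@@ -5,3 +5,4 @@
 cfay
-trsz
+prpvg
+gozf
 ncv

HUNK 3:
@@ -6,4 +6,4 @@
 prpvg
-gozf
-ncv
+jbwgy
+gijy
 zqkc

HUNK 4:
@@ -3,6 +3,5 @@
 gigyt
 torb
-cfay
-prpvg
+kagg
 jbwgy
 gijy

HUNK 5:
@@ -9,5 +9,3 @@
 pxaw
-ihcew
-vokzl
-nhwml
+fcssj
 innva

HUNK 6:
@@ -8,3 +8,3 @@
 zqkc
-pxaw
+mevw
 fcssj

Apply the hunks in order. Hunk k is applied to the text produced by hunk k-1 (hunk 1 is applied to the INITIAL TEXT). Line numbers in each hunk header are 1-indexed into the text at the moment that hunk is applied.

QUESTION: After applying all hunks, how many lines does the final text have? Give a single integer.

Hunk 1: at line 2 remove [nwqxh,alz] add [torb,cfay,trsz] -> 13 lines: yfc zfhtn gigyt torb cfay trsz ncv zqkc pxaw ihcew vokzl nhwml innva
Hunk 2: at line 5 remove [trsz] add [prpvg,gozf] -> 14 lines: yfc zfhtn gigyt torb cfay prpvg gozf ncv zqkc pxaw ihcew vokzl nhwml innva
Hunk 3: at line 6 remove [gozf,ncv] add [jbwgy,gijy] -> 14 lines: yfc zfhtn gigyt torb cfay prpvg jbwgy gijy zqkc pxaw ihcew vokzl nhwml innva
Hunk 4: at line 3 remove [cfay,prpvg] add [kagg] -> 13 lines: yfc zfhtn gigyt torb kagg jbwgy gijy zqkc pxaw ihcew vokzl nhwml innva
Hunk 5: at line 9 remove [ihcew,vokzl,nhwml] add [fcssj] -> 11 lines: yfc zfhtn gigyt torb kagg jbwgy gijy zqkc pxaw fcssj innva
Hunk 6: at line 8 remove [pxaw] add [mevw] -> 11 lines: yfc zfhtn gigyt torb kagg jbwgy gijy zqkc mevw fcssj innva
Final line count: 11

Answer: 11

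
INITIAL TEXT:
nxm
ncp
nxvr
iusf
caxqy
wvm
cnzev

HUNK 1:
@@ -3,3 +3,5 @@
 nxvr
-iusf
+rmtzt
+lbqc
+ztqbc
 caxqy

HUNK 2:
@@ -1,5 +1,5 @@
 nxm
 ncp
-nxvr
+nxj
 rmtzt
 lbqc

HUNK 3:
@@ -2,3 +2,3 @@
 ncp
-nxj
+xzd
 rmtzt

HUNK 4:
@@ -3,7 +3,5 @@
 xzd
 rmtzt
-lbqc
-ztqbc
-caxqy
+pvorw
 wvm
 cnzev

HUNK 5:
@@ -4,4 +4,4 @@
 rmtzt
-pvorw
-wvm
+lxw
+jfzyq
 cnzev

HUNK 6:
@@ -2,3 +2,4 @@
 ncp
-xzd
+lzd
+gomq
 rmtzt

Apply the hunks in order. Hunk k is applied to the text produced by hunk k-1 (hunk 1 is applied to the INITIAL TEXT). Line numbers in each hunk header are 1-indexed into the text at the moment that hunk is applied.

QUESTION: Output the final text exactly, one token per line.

Answer: nxm
ncp
lzd
gomq
rmtzt
lxw
jfzyq
cnzev

Derivation:
Hunk 1: at line 3 remove [iusf] add [rmtzt,lbqc,ztqbc] -> 9 lines: nxm ncp nxvr rmtzt lbqc ztqbc caxqy wvm cnzev
Hunk 2: at line 1 remove [nxvr] add [nxj] -> 9 lines: nxm ncp nxj rmtzt lbqc ztqbc caxqy wvm cnzev
Hunk 3: at line 2 remove [nxj] add [xzd] -> 9 lines: nxm ncp xzd rmtzt lbqc ztqbc caxqy wvm cnzev
Hunk 4: at line 3 remove [lbqc,ztqbc,caxqy] add [pvorw] -> 7 lines: nxm ncp xzd rmtzt pvorw wvm cnzev
Hunk 5: at line 4 remove [pvorw,wvm] add [lxw,jfzyq] -> 7 lines: nxm ncp xzd rmtzt lxw jfzyq cnzev
Hunk 6: at line 2 remove [xzd] add [lzd,gomq] -> 8 lines: nxm ncp lzd gomq rmtzt lxw jfzyq cnzev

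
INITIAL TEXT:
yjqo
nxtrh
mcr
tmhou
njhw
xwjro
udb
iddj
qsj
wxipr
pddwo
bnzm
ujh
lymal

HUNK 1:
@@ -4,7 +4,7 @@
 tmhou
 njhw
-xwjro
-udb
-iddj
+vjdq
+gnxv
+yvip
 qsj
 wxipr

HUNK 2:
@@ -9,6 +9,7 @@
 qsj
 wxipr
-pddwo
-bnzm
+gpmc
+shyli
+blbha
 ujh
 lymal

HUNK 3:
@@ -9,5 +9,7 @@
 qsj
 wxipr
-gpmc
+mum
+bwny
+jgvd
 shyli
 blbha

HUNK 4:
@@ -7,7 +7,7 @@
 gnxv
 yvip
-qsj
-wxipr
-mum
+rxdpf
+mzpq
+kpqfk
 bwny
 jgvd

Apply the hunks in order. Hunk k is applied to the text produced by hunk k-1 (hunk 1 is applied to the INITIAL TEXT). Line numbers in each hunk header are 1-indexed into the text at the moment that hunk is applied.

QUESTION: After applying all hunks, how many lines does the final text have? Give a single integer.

Hunk 1: at line 4 remove [xwjro,udb,iddj] add [vjdq,gnxv,yvip] -> 14 lines: yjqo nxtrh mcr tmhou njhw vjdq gnxv yvip qsj wxipr pddwo bnzm ujh lymal
Hunk 2: at line 9 remove [pddwo,bnzm] add [gpmc,shyli,blbha] -> 15 lines: yjqo nxtrh mcr tmhou njhw vjdq gnxv yvip qsj wxipr gpmc shyli blbha ujh lymal
Hunk 3: at line 9 remove [gpmc] add [mum,bwny,jgvd] -> 17 lines: yjqo nxtrh mcr tmhou njhw vjdq gnxv yvip qsj wxipr mum bwny jgvd shyli blbha ujh lymal
Hunk 4: at line 7 remove [qsj,wxipr,mum] add [rxdpf,mzpq,kpqfk] -> 17 lines: yjqo nxtrh mcr tmhou njhw vjdq gnxv yvip rxdpf mzpq kpqfk bwny jgvd shyli blbha ujh lymal
Final line count: 17

Answer: 17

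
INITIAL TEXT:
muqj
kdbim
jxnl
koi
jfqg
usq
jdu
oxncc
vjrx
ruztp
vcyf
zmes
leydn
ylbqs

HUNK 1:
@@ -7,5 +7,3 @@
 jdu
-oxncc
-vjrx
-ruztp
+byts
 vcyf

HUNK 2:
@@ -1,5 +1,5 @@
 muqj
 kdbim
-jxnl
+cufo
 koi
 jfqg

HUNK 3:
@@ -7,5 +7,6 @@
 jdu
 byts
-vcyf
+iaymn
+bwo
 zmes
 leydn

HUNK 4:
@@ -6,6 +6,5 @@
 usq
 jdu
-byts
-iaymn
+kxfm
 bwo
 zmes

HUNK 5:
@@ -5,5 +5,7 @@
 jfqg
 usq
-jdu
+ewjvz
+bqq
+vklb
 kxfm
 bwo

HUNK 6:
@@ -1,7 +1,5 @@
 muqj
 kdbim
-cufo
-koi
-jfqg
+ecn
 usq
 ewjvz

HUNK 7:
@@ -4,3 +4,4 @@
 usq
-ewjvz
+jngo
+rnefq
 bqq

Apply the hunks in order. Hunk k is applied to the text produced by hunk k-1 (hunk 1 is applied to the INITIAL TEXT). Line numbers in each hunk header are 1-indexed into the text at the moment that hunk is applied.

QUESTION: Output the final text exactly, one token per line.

Hunk 1: at line 7 remove [oxncc,vjrx,ruztp] add [byts] -> 12 lines: muqj kdbim jxnl koi jfqg usq jdu byts vcyf zmes leydn ylbqs
Hunk 2: at line 1 remove [jxnl] add [cufo] -> 12 lines: muqj kdbim cufo koi jfqg usq jdu byts vcyf zmes leydn ylbqs
Hunk 3: at line 7 remove [vcyf] add [iaymn,bwo] -> 13 lines: muqj kdbim cufo koi jfqg usq jdu byts iaymn bwo zmes leydn ylbqs
Hunk 4: at line 6 remove [byts,iaymn] add [kxfm] -> 12 lines: muqj kdbim cufo koi jfqg usq jdu kxfm bwo zmes leydn ylbqs
Hunk 5: at line 5 remove [jdu] add [ewjvz,bqq,vklb] -> 14 lines: muqj kdbim cufo koi jfqg usq ewjvz bqq vklb kxfm bwo zmes leydn ylbqs
Hunk 6: at line 1 remove [cufo,koi,jfqg] add [ecn] -> 12 lines: muqj kdbim ecn usq ewjvz bqq vklb kxfm bwo zmes leydn ylbqs
Hunk 7: at line 4 remove [ewjvz] add [jngo,rnefq] -> 13 lines: muqj kdbim ecn usq jngo rnefq bqq vklb kxfm bwo zmes leydn ylbqs

Answer: muqj
kdbim
ecn
usq
jngo
rnefq
bqq
vklb
kxfm
bwo
zmes
leydn
ylbqs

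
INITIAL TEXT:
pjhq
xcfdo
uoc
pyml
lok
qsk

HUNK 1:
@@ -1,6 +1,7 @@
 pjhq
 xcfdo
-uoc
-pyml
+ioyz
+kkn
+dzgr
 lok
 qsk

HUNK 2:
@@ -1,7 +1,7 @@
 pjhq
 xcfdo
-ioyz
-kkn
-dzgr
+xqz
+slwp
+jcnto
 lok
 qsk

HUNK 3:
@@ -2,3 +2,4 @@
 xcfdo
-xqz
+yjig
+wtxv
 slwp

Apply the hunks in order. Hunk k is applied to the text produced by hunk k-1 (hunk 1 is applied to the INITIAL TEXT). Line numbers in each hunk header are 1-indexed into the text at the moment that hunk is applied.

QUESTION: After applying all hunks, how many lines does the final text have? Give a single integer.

Hunk 1: at line 1 remove [uoc,pyml] add [ioyz,kkn,dzgr] -> 7 lines: pjhq xcfdo ioyz kkn dzgr lok qsk
Hunk 2: at line 1 remove [ioyz,kkn,dzgr] add [xqz,slwp,jcnto] -> 7 lines: pjhq xcfdo xqz slwp jcnto lok qsk
Hunk 3: at line 2 remove [xqz] add [yjig,wtxv] -> 8 lines: pjhq xcfdo yjig wtxv slwp jcnto lok qsk
Final line count: 8

Answer: 8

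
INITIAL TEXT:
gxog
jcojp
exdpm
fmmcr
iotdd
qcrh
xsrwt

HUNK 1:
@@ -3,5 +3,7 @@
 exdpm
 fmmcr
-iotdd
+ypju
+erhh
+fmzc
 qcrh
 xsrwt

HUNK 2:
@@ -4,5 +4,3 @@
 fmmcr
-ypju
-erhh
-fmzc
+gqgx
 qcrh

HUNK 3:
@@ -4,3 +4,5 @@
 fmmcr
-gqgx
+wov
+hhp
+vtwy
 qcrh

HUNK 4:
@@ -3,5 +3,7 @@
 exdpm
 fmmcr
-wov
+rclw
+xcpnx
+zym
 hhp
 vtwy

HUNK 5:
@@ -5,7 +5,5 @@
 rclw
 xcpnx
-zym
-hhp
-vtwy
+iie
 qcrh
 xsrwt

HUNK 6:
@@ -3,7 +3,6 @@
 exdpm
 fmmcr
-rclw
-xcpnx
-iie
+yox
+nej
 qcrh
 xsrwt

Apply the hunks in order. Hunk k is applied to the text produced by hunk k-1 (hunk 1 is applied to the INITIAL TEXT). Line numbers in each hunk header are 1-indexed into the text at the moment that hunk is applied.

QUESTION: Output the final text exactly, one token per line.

Hunk 1: at line 3 remove [iotdd] add [ypju,erhh,fmzc] -> 9 lines: gxog jcojp exdpm fmmcr ypju erhh fmzc qcrh xsrwt
Hunk 2: at line 4 remove [ypju,erhh,fmzc] add [gqgx] -> 7 lines: gxog jcojp exdpm fmmcr gqgx qcrh xsrwt
Hunk 3: at line 4 remove [gqgx] add [wov,hhp,vtwy] -> 9 lines: gxog jcojp exdpm fmmcr wov hhp vtwy qcrh xsrwt
Hunk 4: at line 3 remove [wov] add [rclw,xcpnx,zym] -> 11 lines: gxog jcojp exdpm fmmcr rclw xcpnx zym hhp vtwy qcrh xsrwt
Hunk 5: at line 5 remove [zym,hhp,vtwy] add [iie] -> 9 lines: gxog jcojp exdpm fmmcr rclw xcpnx iie qcrh xsrwt
Hunk 6: at line 3 remove [rclw,xcpnx,iie] add [yox,nej] -> 8 lines: gxog jcojp exdpm fmmcr yox nej qcrh xsrwt

Answer: gxog
jcojp
exdpm
fmmcr
yox
nej
qcrh
xsrwt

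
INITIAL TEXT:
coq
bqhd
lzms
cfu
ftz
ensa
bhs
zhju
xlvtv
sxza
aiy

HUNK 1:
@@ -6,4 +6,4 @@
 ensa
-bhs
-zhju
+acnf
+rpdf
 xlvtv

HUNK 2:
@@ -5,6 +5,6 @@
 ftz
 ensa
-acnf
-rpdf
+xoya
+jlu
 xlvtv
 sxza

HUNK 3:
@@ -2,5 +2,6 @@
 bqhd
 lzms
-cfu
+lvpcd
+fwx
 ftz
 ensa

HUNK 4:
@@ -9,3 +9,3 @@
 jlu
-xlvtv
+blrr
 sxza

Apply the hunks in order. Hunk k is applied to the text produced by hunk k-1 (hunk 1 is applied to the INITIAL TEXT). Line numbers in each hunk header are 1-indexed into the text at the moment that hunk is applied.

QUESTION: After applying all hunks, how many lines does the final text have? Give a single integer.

Hunk 1: at line 6 remove [bhs,zhju] add [acnf,rpdf] -> 11 lines: coq bqhd lzms cfu ftz ensa acnf rpdf xlvtv sxza aiy
Hunk 2: at line 5 remove [acnf,rpdf] add [xoya,jlu] -> 11 lines: coq bqhd lzms cfu ftz ensa xoya jlu xlvtv sxza aiy
Hunk 3: at line 2 remove [cfu] add [lvpcd,fwx] -> 12 lines: coq bqhd lzms lvpcd fwx ftz ensa xoya jlu xlvtv sxza aiy
Hunk 4: at line 9 remove [xlvtv] add [blrr] -> 12 lines: coq bqhd lzms lvpcd fwx ftz ensa xoya jlu blrr sxza aiy
Final line count: 12

Answer: 12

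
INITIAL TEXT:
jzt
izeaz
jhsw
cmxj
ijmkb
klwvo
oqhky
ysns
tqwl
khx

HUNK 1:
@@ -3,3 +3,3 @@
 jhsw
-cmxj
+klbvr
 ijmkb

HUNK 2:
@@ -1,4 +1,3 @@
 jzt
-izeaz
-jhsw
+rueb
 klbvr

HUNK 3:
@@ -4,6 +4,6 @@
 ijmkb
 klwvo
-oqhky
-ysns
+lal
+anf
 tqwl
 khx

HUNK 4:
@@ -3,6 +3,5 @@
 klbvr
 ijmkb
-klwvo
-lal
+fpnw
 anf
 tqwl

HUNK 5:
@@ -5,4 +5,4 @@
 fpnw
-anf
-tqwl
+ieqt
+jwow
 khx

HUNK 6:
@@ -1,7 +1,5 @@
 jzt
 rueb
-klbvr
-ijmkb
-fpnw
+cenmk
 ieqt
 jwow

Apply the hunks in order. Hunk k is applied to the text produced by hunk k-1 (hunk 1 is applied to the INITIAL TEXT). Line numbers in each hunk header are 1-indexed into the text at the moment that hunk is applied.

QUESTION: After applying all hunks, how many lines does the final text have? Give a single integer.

Answer: 6

Derivation:
Hunk 1: at line 3 remove [cmxj] add [klbvr] -> 10 lines: jzt izeaz jhsw klbvr ijmkb klwvo oqhky ysns tqwl khx
Hunk 2: at line 1 remove [izeaz,jhsw] add [rueb] -> 9 lines: jzt rueb klbvr ijmkb klwvo oqhky ysns tqwl khx
Hunk 3: at line 4 remove [oqhky,ysns] add [lal,anf] -> 9 lines: jzt rueb klbvr ijmkb klwvo lal anf tqwl khx
Hunk 4: at line 3 remove [klwvo,lal] add [fpnw] -> 8 lines: jzt rueb klbvr ijmkb fpnw anf tqwl khx
Hunk 5: at line 5 remove [anf,tqwl] add [ieqt,jwow] -> 8 lines: jzt rueb klbvr ijmkb fpnw ieqt jwow khx
Hunk 6: at line 1 remove [klbvr,ijmkb,fpnw] add [cenmk] -> 6 lines: jzt rueb cenmk ieqt jwow khx
Final line count: 6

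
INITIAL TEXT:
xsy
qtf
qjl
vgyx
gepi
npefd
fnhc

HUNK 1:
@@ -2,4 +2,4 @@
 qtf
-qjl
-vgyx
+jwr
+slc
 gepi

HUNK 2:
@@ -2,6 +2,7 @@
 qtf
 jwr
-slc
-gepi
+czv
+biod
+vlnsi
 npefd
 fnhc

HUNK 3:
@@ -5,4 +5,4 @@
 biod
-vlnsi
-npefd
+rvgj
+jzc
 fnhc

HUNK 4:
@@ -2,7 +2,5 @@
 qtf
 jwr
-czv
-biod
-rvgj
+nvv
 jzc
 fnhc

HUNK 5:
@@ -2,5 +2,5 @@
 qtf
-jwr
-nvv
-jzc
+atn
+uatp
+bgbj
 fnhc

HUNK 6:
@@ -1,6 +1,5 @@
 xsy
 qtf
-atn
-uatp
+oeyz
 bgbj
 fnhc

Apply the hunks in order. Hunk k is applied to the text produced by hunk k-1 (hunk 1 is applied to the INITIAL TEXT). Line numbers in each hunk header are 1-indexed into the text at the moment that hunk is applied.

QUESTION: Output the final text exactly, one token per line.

Answer: xsy
qtf
oeyz
bgbj
fnhc

Derivation:
Hunk 1: at line 2 remove [qjl,vgyx] add [jwr,slc] -> 7 lines: xsy qtf jwr slc gepi npefd fnhc
Hunk 2: at line 2 remove [slc,gepi] add [czv,biod,vlnsi] -> 8 lines: xsy qtf jwr czv biod vlnsi npefd fnhc
Hunk 3: at line 5 remove [vlnsi,npefd] add [rvgj,jzc] -> 8 lines: xsy qtf jwr czv biod rvgj jzc fnhc
Hunk 4: at line 2 remove [czv,biod,rvgj] add [nvv] -> 6 lines: xsy qtf jwr nvv jzc fnhc
Hunk 5: at line 2 remove [jwr,nvv,jzc] add [atn,uatp,bgbj] -> 6 lines: xsy qtf atn uatp bgbj fnhc
Hunk 6: at line 1 remove [atn,uatp] add [oeyz] -> 5 lines: xsy qtf oeyz bgbj fnhc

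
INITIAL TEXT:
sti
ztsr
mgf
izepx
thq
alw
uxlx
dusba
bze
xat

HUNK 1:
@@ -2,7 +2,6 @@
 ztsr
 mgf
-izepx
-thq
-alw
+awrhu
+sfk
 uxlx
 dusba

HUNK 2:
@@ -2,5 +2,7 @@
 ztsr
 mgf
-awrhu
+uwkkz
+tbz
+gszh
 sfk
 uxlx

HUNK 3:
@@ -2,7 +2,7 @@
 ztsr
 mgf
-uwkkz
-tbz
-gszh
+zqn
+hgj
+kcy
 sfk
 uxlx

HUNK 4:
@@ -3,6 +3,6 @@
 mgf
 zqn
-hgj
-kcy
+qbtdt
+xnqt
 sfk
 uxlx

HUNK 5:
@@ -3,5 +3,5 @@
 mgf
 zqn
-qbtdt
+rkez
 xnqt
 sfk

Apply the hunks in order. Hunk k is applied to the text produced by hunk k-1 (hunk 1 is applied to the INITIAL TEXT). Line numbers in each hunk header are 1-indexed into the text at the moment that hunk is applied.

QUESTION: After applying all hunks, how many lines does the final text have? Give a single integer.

Answer: 11

Derivation:
Hunk 1: at line 2 remove [izepx,thq,alw] add [awrhu,sfk] -> 9 lines: sti ztsr mgf awrhu sfk uxlx dusba bze xat
Hunk 2: at line 2 remove [awrhu] add [uwkkz,tbz,gszh] -> 11 lines: sti ztsr mgf uwkkz tbz gszh sfk uxlx dusba bze xat
Hunk 3: at line 2 remove [uwkkz,tbz,gszh] add [zqn,hgj,kcy] -> 11 lines: sti ztsr mgf zqn hgj kcy sfk uxlx dusba bze xat
Hunk 4: at line 3 remove [hgj,kcy] add [qbtdt,xnqt] -> 11 lines: sti ztsr mgf zqn qbtdt xnqt sfk uxlx dusba bze xat
Hunk 5: at line 3 remove [qbtdt] add [rkez] -> 11 lines: sti ztsr mgf zqn rkez xnqt sfk uxlx dusba bze xat
Final line count: 11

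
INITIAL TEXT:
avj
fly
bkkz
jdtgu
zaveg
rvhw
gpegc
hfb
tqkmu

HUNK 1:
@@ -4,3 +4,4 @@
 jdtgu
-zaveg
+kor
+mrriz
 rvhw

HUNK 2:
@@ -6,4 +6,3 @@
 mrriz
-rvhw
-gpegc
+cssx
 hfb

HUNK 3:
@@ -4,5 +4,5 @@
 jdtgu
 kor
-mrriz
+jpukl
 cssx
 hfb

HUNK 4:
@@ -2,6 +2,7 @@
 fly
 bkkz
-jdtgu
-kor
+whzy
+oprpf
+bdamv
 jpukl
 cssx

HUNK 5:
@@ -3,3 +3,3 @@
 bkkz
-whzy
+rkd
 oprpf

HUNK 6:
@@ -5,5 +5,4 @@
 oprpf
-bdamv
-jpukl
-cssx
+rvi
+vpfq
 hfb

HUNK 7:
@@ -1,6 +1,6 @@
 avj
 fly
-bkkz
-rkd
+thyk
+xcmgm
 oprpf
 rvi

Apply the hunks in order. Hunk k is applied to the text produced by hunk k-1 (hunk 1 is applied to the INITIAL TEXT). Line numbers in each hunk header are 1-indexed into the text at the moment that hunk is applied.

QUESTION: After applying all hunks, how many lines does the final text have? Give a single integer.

Answer: 9

Derivation:
Hunk 1: at line 4 remove [zaveg] add [kor,mrriz] -> 10 lines: avj fly bkkz jdtgu kor mrriz rvhw gpegc hfb tqkmu
Hunk 2: at line 6 remove [rvhw,gpegc] add [cssx] -> 9 lines: avj fly bkkz jdtgu kor mrriz cssx hfb tqkmu
Hunk 3: at line 4 remove [mrriz] add [jpukl] -> 9 lines: avj fly bkkz jdtgu kor jpukl cssx hfb tqkmu
Hunk 4: at line 2 remove [jdtgu,kor] add [whzy,oprpf,bdamv] -> 10 lines: avj fly bkkz whzy oprpf bdamv jpukl cssx hfb tqkmu
Hunk 5: at line 3 remove [whzy] add [rkd] -> 10 lines: avj fly bkkz rkd oprpf bdamv jpukl cssx hfb tqkmu
Hunk 6: at line 5 remove [bdamv,jpukl,cssx] add [rvi,vpfq] -> 9 lines: avj fly bkkz rkd oprpf rvi vpfq hfb tqkmu
Hunk 7: at line 1 remove [bkkz,rkd] add [thyk,xcmgm] -> 9 lines: avj fly thyk xcmgm oprpf rvi vpfq hfb tqkmu
Final line count: 9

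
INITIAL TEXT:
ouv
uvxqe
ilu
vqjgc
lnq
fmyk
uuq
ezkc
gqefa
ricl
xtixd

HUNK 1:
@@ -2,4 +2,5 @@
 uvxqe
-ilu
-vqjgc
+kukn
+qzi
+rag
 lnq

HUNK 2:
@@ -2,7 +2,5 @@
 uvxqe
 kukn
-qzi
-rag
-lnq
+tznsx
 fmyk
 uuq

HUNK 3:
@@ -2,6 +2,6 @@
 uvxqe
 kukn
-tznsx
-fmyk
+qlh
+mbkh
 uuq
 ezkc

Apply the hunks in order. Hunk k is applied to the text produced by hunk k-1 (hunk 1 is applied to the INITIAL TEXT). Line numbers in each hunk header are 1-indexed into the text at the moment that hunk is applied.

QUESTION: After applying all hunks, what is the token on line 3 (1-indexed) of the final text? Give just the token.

Hunk 1: at line 2 remove [ilu,vqjgc] add [kukn,qzi,rag] -> 12 lines: ouv uvxqe kukn qzi rag lnq fmyk uuq ezkc gqefa ricl xtixd
Hunk 2: at line 2 remove [qzi,rag,lnq] add [tznsx] -> 10 lines: ouv uvxqe kukn tznsx fmyk uuq ezkc gqefa ricl xtixd
Hunk 3: at line 2 remove [tznsx,fmyk] add [qlh,mbkh] -> 10 lines: ouv uvxqe kukn qlh mbkh uuq ezkc gqefa ricl xtixd
Final line 3: kukn

Answer: kukn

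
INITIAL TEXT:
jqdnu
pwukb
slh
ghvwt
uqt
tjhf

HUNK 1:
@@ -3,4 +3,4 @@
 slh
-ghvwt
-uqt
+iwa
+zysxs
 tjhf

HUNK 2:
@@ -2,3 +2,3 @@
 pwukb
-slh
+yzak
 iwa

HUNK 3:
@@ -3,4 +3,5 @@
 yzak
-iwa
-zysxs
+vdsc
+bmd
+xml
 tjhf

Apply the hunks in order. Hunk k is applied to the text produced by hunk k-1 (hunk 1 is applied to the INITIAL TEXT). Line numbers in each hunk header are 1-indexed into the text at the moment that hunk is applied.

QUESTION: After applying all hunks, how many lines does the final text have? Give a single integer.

Hunk 1: at line 3 remove [ghvwt,uqt] add [iwa,zysxs] -> 6 lines: jqdnu pwukb slh iwa zysxs tjhf
Hunk 2: at line 2 remove [slh] add [yzak] -> 6 lines: jqdnu pwukb yzak iwa zysxs tjhf
Hunk 3: at line 3 remove [iwa,zysxs] add [vdsc,bmd,xml] -> 7 lines: jqdnu pwukb yzak vdsc bmd xml tjhf
Final line count: 7

Answer: 7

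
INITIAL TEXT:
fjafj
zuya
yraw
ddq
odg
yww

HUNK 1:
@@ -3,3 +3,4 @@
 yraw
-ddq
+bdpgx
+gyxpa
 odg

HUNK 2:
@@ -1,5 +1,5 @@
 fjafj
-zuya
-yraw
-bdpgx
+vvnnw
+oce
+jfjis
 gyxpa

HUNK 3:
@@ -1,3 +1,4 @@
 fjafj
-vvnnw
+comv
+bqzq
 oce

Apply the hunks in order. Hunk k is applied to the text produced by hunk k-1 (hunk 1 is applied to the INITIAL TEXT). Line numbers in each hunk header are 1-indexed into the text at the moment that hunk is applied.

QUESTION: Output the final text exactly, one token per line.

Hunk 1: at line 3 remove [ddq] add [bdpgx,gyxpa] -> 7 lines: fjafj zuya yraw bdpgx gyxpa odg yww
Hunk 2: at line 1 remove [zuya,yraw,bdpgx] add [vvnnw,oce,jfjis] -> 7 lines: fjafj vvnnw oce jfjis gyxpa odg yww
Hunk 3: at line 1 remove [vvnnw] add [comv,bqzq] -> 8 lines: fjafj comv bqzq oce jfjis gyxpa odg yww

Answer: fjafj
comv
bqzq
oce
jfjis
gyxpa
odg
yww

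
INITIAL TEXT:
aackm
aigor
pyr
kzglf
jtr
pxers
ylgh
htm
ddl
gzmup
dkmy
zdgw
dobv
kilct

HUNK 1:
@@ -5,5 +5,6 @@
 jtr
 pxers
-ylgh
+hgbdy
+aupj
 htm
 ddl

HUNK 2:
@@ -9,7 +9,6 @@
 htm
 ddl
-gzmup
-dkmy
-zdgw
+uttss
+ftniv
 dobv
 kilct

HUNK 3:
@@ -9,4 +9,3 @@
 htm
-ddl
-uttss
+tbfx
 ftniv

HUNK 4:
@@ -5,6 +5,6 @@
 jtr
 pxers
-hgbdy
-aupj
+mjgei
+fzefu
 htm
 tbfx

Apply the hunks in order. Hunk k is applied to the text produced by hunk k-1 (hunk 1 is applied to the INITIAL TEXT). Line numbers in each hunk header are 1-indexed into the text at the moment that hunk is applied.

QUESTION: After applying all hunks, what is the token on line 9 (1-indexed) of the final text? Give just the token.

Hunk 1: at line 5 remove [ylgh] add [hgbdy,aupj] -> 15 lines: aackm aigor pyr kzglf jtr pxers hgbdy aupj htm ddl gzmup dkmy zdgw dobv kilct
Hunk 2: at line 9 remove [gzmup,dkmy,zdgw] add [uttss,ftniv] -> 14 lines: aackm aigor pyr kzglf jtr pxers hgbdy aupj htm ddl uttss ftniv dobv kilct
Hunk 3: at line 9 remove [ddl,uttss] add [tbfx] -> 13 lines: aackm aigor pyr kzglf jtr pxers hgbdy aupj htm tbfx ftniv dobv kilct
Hunk 4: at line 5 remove [hgbdy,aupj] add [mjgei,fzefu] -> 13 lines: aackm aigor pyr kzglf jtr pxers mjgei fzefu htm tbfx ftniv dobv kilct
Final line 9: htm

Answer: htm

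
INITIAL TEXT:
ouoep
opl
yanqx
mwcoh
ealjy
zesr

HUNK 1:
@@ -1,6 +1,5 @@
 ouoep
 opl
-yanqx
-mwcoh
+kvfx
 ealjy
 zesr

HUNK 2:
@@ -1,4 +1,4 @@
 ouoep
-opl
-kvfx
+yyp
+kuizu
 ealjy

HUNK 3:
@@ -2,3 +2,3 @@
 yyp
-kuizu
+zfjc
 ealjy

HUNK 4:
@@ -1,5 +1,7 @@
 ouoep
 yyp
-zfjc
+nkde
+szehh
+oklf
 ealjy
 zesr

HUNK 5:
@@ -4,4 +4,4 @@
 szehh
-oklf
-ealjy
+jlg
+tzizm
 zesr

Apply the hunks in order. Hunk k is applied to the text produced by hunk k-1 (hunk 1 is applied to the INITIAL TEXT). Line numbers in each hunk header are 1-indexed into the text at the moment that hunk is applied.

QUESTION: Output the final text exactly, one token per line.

Answer: ouoep
yyp
nkde
szehh
jlg
tzizm
zesr

Derivation:
Hunk 1: at line 1 remove [yanqx,mwcoh] add [kvfx] -> 5 lines: ouoep opl kvfx ealjy zesr
Hunk 2: at line 1 remove [opl,kvfx] add [yyp,kuizu] -> 5 lines: ouoep yyp kuizu ealjy zesr
Hunk 3: at line 2 remove [kuizu] add [zfjc] -> 5 lines: ouoep yyp zfjc ealjy zesr
Hunk 4: at line 1 remove [zfjc] add [nkde,szehh,oklf] -> 7 lines: ouoep yyp nkde szehh oklf ealjy zesr
Hunk 5: at line 4 remove [oklf,ealjy] add [jlg,tzizm] -> 7 lines: ouoep yyp nkde szehh jlg tzizm zesr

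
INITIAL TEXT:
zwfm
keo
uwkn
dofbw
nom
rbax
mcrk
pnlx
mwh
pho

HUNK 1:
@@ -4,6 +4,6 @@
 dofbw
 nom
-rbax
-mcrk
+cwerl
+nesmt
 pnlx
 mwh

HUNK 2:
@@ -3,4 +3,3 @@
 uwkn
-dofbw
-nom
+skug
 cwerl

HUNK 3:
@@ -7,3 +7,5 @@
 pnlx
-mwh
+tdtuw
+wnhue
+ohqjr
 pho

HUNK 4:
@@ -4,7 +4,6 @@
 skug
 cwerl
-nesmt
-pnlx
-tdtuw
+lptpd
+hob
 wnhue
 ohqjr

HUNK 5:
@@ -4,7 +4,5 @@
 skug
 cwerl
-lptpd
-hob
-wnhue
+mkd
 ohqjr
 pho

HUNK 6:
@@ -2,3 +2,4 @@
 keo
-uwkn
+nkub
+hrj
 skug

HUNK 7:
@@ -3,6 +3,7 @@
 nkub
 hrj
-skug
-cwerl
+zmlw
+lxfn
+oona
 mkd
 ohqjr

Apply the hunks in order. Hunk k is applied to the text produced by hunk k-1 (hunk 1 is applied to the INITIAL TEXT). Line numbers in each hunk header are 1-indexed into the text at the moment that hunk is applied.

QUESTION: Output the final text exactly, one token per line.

Answer: zwfm
keo
nkub
hrj
zmlw
lxfn
oona
mkd
ohqjr
pho

Derivation:
Hunk 1: at line 4 remove [rbax,mcrk] add [cwerl,nesmt] -> 10 lines: zwfm keo uwkn dofbw nom cwerl nesmt pnlx mwh pho
Hunk 2: at line 3 remove [dofbw,nom] add [skug] -> 9 lines: zwfm keo uwkn skug cwerl nesmt pnlx mwh pho
Hunk 3: at line 7 remove [mwh] add [tdtuw,wnhue,ohqjr] -> 11 lines: zwfm keo uwkn skug cwerl nesmt pnlx tdtuw wnhue ohqjr pho
Hunk 4: at line 4 remove [nesmt,pnlx,tdtuw] add [lptpd,hob] -> 10 lines: zwfm keo uwkn skug cwerl lptpd hob wnhue ohqjr pho
Hunk 5: at line 4 remove [lptpd,hob,wnhue] add [mkd] -> 8 lines: zwfm keo uwkn skug cwerl mkd ohqjr pho
Hunk 6: at line 2 remove [uwkn] add [nkub,hrj] -> 9 lines: zwfm keo nkub hrj skug cwerl mkd ohqjr pho
Hunk 7: at line 3 remove [skug,cwerl] add [zmlw,lxfn,oona] -> 10 lines: zwfm keo nkub hrj zmlw lxfn oona mkd ohqjr pho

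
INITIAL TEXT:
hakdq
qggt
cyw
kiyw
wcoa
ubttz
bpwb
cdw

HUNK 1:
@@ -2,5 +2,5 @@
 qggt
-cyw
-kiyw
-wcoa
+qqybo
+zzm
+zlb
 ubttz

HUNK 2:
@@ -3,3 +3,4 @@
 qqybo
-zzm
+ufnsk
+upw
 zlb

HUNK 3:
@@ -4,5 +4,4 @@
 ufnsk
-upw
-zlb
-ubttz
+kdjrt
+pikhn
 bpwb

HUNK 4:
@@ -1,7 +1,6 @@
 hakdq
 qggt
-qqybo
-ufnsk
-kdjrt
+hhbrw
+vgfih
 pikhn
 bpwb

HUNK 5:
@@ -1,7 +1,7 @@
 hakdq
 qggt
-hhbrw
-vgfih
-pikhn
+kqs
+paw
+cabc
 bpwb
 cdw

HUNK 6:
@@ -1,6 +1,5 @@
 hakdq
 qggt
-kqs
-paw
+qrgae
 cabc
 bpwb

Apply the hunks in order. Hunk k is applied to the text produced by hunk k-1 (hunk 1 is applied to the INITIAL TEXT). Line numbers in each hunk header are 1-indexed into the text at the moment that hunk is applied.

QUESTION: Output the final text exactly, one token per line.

Hunk 1: at line 2 remove [cyw,kiyw,wcoa] add [qqybo,zzm,zlb] -> 8 lines: hakdq qggt qqybo zzm zlb ubttz bpwb cdw
Hunk 2: at line 3 remove [zzm] add [ufnsk,upw] -> 9 lines: hakdq qggt qqybo ufnsk upw zlb ubttz bpwb cdw
Hunk 3: at line 4 remove [upw,zlb,ubttz] add [kdjrt,pikhn] -> 8 lines: hakdq qggt qqybo ufnsk kdjrt pikhn bpwb cdw
Hunk 4: at line 1 remove [qqybo,ufnsk,kdjrt] add [hhbrw,vgfih] -> 7 lines: hakdq qggt hhbrw vgfih pikhn bpwb cdw
Hunk 5: at line 1 remove [hhbrw,vgfih,pikhn] add [kqs,paw,cabc] -> 7 lines: hakdq qggt kqs paw cabc bpwb cdw
Hunk 6: at line 1 remove [kqs,paw] add [qrgae] -> 6 lines: hakdq qggt qrgae cabc bpwb cdw

Answer: hakdq
qggt
qrgae
cabc
bpwb
cdw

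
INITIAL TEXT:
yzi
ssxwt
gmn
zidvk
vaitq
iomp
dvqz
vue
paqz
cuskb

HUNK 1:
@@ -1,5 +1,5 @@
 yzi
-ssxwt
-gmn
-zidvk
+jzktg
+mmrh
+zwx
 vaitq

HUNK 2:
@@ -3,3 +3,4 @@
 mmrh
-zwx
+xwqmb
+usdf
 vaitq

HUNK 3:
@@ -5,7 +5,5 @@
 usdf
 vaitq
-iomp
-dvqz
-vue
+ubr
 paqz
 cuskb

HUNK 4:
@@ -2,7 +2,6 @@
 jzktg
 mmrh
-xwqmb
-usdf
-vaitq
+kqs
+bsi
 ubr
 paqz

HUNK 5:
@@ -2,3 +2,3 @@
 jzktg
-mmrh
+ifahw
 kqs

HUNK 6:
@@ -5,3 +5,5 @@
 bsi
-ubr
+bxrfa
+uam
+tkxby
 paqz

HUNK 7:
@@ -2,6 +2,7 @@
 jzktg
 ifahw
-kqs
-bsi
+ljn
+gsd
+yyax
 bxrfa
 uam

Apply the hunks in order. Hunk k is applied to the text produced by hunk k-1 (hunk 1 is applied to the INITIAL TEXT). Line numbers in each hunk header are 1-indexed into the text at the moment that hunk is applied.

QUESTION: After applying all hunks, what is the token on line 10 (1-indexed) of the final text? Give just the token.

Answer: paqz

Derivation:
Hunk 1: at line 1 remove [ssxwt,gmn,zidvk] add [jzktg,mmrh,zwx] -> 10 lines: yzi jzktg mmrh zwx vaitq iomp dvqz vue paqz cuskb
Hunk 2: at line 3 remove [zwx] add [xwqmb,usdf] -> 11 lines: yzi jzktg mmrh xwqmb usdf vaitq iomp dvqz vue paqz cuskb
Hunk 3: at line 5 remove [iomp,dvqz,vue] add [ubr] -> 9 lines: yzi jzktg mmrh xwqmb usdf vaitq ubr paqz cuskb
Hunk 4: at line 2 remove [xwqmb,usdf,vaitq] add [kqs,bsi] -> 8 lines: yzi jzktg mmrh kqs bsi ubr paqz cuskb
Hunk 5: at line 2 remove [mmrh] add [ifahw] -> 8 lines: yzi jzktg ifahw kqs bsi ubr paqz cuskb
Hunk 6: at line 5 remove [ubr] add [bxrfa,uam,tkxby] -> 10 lines: yzi jzktg ifahw kqs bsi bxrfa uam tkxby paqz cuskb
Hunk 7: at line 2 remove [kqs,bsi] add [ljn,gsd,yyax] -> 11 lines: yzi jzktg ifahw ljn gsd yyax bxrfa uam tkxby paqz cuskb
Final line 10: paqz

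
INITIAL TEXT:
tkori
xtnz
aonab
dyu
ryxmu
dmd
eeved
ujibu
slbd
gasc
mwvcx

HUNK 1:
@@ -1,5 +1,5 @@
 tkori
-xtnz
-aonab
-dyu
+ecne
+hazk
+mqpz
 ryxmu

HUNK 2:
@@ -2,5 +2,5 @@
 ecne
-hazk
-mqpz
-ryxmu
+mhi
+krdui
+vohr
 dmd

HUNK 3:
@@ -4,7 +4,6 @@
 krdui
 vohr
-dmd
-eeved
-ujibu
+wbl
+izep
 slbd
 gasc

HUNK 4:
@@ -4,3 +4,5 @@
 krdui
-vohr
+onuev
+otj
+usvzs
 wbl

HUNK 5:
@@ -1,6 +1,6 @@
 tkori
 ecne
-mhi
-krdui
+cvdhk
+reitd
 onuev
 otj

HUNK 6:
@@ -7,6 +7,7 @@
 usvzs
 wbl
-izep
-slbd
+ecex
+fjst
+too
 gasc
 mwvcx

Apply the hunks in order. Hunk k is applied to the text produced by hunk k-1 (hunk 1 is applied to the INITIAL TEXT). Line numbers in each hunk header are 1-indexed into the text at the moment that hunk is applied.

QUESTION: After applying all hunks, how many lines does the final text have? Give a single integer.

Answer: 13

Derivation:
Hunk 1: at line 1 remove [xtnz,aonab,dyu] add [ecne,hazk,mqpz] -> 11 lines: tkori ecne hazk mqpz ryxmu dmd eeved ujibu slbd gasc mwvcx
Hunk 2: at line 2 remove [hazk,mqpz,ryxmu] add [mhi,krdui,vohr] -> 11 lines: tkori ecne mhi krdui vohr dmd eeved ujibu slbd gasc mwvcx
Hunk 3: at line 4 remove [dmd,eeved,ujibu] add [wbl,izep] -> 10 lines: tkori ecne mhi krdui vohr wbl izep slbd gasc mwvcx
Hunk 4: at line 4 remove [vohr] add [onuev,otj,usvzs] -> 12 lines: tkori ecne mhi krdui onuev otj usvzs wbl izep slbd gasc mwvcx
Hunk 5: at line 1 remove [mhi,krdui] add [cvdhk,reitd] -> 12 lines: tkori ecne cvdhk reitd onuev otj usvzs wbl izep slbd gasc mwvcx
Hunk 6: at line 7 remove [izep,slbd] add [ecex,fjst,too] -> 13 lines: tkori ecne cvdhk reitd onuev otj usvzs wbl ecex fjst too gasc mwvcx
Final line count: 13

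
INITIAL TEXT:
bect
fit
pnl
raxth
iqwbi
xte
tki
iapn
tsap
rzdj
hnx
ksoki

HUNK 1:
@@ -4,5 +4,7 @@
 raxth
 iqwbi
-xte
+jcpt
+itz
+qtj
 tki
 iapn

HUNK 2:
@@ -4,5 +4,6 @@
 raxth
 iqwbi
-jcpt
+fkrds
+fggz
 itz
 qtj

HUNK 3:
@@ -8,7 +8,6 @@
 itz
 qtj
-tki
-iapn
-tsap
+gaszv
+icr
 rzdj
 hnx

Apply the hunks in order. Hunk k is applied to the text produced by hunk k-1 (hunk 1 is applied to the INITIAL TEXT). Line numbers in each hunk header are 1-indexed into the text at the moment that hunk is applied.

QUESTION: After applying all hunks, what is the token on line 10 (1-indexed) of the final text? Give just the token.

Hunk 1: at line 4 remove [xte] add [jcpt,itz,qtj] -> 14 lines: bect fit pnl raxth iqwbi jcpt itz qtj tki iapn tsap rzdj hnx ksoki
Hunk 2: at line 4 remove [jcpt] add [fkrds,fggz] -> 15 lines: bect fit pnl raxth iqwbi fkrds fggz itz qtj tki iapn tsap rzdj hnx ksoki
Hunk 3: at line 8 remove [tki,iapn,tsap] add [gaszv,icr] -> 14 lines: bect fit pnl raxth iqwbi fkrds fggz itz qtj gaszv icr rzdj hnx ksoki
Final line 10: gaszv

Answer: gaszv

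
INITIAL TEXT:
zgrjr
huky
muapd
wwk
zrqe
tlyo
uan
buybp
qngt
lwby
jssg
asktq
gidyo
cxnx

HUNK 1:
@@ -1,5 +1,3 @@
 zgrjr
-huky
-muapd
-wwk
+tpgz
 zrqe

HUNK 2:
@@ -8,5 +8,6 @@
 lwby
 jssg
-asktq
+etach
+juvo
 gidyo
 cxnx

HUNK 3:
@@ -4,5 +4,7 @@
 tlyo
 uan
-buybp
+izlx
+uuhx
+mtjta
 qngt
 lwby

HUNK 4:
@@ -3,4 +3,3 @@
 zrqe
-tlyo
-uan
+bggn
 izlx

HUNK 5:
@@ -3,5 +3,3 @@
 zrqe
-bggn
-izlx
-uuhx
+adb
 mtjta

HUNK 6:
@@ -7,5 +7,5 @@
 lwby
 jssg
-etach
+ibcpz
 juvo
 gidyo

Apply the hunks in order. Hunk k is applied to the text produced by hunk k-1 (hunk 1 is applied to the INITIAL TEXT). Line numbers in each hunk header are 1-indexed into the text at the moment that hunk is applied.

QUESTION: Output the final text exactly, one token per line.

Answer: zgrjr
tpgz
zrqe
adb
mtjta
qngt
lwby
jssg
ibcpz
juvo
gidyo
cxnx

Derivation:
Hunk 1: at line 1 remove [huky,muapd,wwk] add [tpgz] -> 12 lines: zgrjr tpgz zrqe tlyo uan buybp qngt lwby jssg asktq gidyo cxnx
Hunk 2: at line 8 remove [asktq] add [etach,juvo] -> 13 lines: zgrjr tpgz zrqe tlyo uan buybp qngt lwby jssg etach juvo gidyo cxnx
Hunk 3: at line 4 remove [buybp] add [izlx,uuhx,mtjta] -> 15 lines: zgrjr tpgz zrqe tlyo uan izlx uuhx mtjta qngt lwby jssg etach juvo gidyo cxnx
Hunk 4: at line 3 remove [tlyo,uan] add [bggn] -> 14 lines: zgrjr tpgz zrqe bggn izlx uuhx mtjta qngt lwby jssg etach juvo gidyo cxnx
Hunk 5: at line 3 remove [bggn,izlx,uuhx] add [adb] -> 12 lines: zgrjr tpgz zrqe adb mtjta qngt lwby jssg etach juvo gidyo cxnx
Hunk 6: at line 7 remove [etach] add [ibcpz] -> 12 lines: zgrjr tpgz zrqe adb mtjta qngt lwby jssg ibcpz juvo gidyo cxnx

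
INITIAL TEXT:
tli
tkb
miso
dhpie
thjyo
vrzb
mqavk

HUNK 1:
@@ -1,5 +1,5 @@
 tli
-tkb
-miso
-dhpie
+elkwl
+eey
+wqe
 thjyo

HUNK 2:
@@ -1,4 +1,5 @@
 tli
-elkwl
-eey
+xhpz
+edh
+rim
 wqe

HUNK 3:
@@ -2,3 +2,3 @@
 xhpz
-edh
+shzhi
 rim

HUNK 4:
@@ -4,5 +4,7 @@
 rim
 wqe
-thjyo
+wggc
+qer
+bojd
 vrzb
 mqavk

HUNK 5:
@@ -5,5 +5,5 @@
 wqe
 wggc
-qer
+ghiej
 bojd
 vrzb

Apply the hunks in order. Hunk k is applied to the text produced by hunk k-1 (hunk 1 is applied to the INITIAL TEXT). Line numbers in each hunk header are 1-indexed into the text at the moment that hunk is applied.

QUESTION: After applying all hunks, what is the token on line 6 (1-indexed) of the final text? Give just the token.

Answer: wggc

Derivation:
Hunk 1: at line 1 remove [tkb,miso,dhpie] add [elkwl,eey,wqe] -> 7 lines: tli elkwl eey wqe thjyo vrzb mqavk
Hunk 2: at line 1 remove [elkwl,eey] add [xhpz,edh,rim] -> 8 lines: tli xhpz edh rim wqe thjyo vrzb mqavk
Hunk 3: at line 2 remove [edh] add [shzhi] -> 8 lines: tli xhpz shzhi rim wqe thjyo vrzb mqavk
Hunk 4: at line 4 remove [thjyo] add [wggc,qer,bojd] -> 10 lines: tli xhpz shzhi rim wqe wggc qer bojd vrzb mqavk
Hunk 5: at line 5 remove [qer] add [ghiej] -> 10 lines: tli xhpz shzhi rim wqe wggc ghiej bojd vrzb mqavk
Final line 6: wggc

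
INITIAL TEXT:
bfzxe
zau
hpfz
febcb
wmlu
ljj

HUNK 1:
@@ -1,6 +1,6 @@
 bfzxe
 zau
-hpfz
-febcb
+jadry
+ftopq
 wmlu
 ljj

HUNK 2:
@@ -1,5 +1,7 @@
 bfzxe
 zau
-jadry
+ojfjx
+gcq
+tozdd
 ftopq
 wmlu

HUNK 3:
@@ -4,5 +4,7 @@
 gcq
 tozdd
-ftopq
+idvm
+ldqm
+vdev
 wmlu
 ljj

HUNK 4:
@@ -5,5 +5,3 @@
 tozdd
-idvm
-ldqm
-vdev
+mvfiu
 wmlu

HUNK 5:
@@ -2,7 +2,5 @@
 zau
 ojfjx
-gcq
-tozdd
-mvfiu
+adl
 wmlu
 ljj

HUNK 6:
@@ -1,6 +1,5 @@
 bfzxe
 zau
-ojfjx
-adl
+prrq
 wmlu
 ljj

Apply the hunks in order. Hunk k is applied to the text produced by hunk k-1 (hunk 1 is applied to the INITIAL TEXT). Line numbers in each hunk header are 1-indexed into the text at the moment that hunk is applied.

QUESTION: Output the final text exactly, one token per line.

Hunk 1: at line 1 remove [hpfz,febcb] add [jadry,ftopq] -> 6 lines: bfzxe zau jadry ftopq wmlu ljj
Hunk 2: at line 1 remove [jadry] add [ojfjx,gcq,tozdd] -> 8 lines: bfzxe zau ojfjx gcq tozdd ftopq wmlu ljj
Hunk 3: at line 4 remove [ftopq] add [idvm,ldqm,vdev] -> 10 lines: bfzxe zau ojfjx gcq tozdd idvm ldqm vdev wmlu ljj
Hunk 4: at line 5 remove [idvm,ldqm,vdev] add [mvfiu] -> 8 lines: bfzxe zau ojfjx gcq tozdd mvfiu wmlu ljj
Hunk 5: at line 2 remove [gcq,tozdd,mvfiu] add [adl] -> 6 lines: bfzxe zau ojfjx adl wmlu ljj
Hunk 6: at line 1 remove [ojfjx,adl] add [prrq] -> 5 lines: bfzxe zau prrq wmlu ljj

Answer: bfzxe
zau
prrq
wmlu
ljj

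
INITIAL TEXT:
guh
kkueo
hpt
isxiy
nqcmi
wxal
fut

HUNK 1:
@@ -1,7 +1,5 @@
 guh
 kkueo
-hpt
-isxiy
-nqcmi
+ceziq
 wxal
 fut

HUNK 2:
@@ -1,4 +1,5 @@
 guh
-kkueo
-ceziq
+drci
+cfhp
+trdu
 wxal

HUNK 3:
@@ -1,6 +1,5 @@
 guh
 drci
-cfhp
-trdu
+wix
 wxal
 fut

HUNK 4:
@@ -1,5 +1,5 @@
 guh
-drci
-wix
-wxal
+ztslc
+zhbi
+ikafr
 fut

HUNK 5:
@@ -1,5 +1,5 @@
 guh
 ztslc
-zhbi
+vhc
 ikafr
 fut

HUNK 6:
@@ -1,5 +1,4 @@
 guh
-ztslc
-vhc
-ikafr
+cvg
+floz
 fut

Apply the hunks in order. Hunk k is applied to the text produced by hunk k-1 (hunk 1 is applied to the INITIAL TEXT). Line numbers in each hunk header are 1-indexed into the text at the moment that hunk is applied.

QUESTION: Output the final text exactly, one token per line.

Hunk 1: at line 1 remove [hpt,isxiy,nqcmi] add [ceziq] -> 5 lines: guh kkueo ceziq wxal fut
Hunk 2: at line 1 remove [kkueo,ceziq] add [drci,cfhp,trdu] -> 6 lines: guh drci cfhp trdu wxal fut
Hunk 3: at line 1 remove [cfhp,trdu] add [wix] -> 5 lines: guh drci wix wxal fut
Hunk 4: at line 1 remove [drci,wix,wxal] add [ztslc,zhbi,ikafr] -> 5 lines: guh ztslc zhbi ikafr fut
Hunk 5: at line 1 remove [zhbi] add [vhc] -> 5 lines: guh ztslc vhc ikafr fut
Hunk 6: at line 1 remove [ztslc,vhc,ikafr] add [cvg,floz] -> 4 lines: guh cvg floz fut

Answer: guh
cvg
floz
fut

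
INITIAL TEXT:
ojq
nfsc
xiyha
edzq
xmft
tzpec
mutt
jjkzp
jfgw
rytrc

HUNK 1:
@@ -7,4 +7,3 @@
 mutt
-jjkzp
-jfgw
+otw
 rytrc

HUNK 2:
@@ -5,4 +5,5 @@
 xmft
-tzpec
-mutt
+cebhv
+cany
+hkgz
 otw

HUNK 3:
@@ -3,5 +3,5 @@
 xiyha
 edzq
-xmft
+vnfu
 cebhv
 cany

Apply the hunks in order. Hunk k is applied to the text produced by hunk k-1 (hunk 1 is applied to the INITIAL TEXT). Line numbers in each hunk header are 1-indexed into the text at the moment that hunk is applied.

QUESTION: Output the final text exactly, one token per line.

Answer: ojq
nfsc
xiyha
edzq
vnfu
cebhv
cany
hkgz
otw
rytrc

Derivation:
Hunk 1: at line 7 remove [jjkzp,jfgw] add [otw] -> 9 lines: ojq nfsc xiyha edzq xmft tzpec mutt otw rytrc
Hunk 2: at line 5 remove [tzpec,mutt] add [cebhv,cany,hkgz] -> 10 lines: ojq nfsc xiyha edzq xmft cebhv cany hkgz otw rytrc
Hunk 3: at line 3 remove [xmft] add [vnfu] -> 10 lines: ojq nfsc xiyha edzq vnfu cebhv cany hkgz otw rytrc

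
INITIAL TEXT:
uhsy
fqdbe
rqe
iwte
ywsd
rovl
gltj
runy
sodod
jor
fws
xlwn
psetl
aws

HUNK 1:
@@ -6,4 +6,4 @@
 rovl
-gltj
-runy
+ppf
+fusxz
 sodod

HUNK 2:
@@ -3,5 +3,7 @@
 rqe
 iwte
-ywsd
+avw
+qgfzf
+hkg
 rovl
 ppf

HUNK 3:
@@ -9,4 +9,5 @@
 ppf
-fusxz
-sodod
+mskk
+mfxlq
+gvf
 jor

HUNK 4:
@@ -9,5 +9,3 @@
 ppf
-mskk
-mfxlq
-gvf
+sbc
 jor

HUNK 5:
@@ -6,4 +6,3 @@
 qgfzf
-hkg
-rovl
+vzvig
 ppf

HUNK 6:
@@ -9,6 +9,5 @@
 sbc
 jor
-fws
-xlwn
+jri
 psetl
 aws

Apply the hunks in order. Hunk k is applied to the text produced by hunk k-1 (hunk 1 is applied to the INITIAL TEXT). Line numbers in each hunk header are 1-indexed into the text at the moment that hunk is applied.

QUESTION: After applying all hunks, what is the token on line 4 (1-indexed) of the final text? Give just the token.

Answer: iwte

Derivation:
Hunk 1: at line 6 remove [gltj,runy] add [ppf,fusxz] -> 14 lines: uhsy fqdbe rqe iwte ywsd rovl ppf fusxz sodod jor fws xlwn psetl aws
Hunk 2: at line 3 remove [ywsd] add [avw,qgfzf,hkg] -> 16 lines: uhsy fqdbe rqe iwte avw qgfzf hkg rovl ppf fusxz sodod jor fws xlwn psetl aws
Hunk 3: at line 9 remove [fusxz,sodod] add [mskk,mfxlq,gvf] -> 17 lines: uhsy fqdbe rqe iwte avw qgfzf hkg rovl ppf mskk mfxlq gvf jor fws xlwn psetl aws
Hunk 4: at line 9 remove [mskk,mfxlq,gvf] add [sbc] -> 15 lines: uhsy fqdbe rqe iwte avw qgfzf hkg rovl ppf sbc jor fws xlwn psetl aws
Hunk 5: at line 6 remove [hkg,rovl] add [vzvig] -> 14 lines: uhsy fqdbe rqe iwte avw qgfzf vzvig ppf sbc jor fws xlwn psetl aws
Hunk 6: at line 9 remove [fws,xlwn] add [jri] -> 13 lines: uhsy fqdbe rqe iwte avw qgfzf vzvig ppf sbc jor jri psetl aws
Final line 4: iwte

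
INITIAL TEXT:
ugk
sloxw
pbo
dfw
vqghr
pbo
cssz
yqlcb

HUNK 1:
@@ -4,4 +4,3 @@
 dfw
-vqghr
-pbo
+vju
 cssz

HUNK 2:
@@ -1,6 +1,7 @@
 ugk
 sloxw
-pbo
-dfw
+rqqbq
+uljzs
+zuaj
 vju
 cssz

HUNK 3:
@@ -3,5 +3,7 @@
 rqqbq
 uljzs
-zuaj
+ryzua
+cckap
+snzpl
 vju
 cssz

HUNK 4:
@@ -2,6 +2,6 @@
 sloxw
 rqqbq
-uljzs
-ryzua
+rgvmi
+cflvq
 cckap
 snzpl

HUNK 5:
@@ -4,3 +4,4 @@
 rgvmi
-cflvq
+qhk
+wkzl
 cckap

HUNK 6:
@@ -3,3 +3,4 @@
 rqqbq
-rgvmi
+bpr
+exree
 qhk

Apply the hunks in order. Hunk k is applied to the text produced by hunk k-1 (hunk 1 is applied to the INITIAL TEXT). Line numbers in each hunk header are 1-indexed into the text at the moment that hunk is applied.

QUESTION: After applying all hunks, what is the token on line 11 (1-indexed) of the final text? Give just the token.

Answer: cssz

Derivation:
Hunk 1: at line 4 remove [vqghr,pbo] add [vju] -> 7 lines: ugk sloxw pbo dfw vju cssz yqlcb
Hunk 2: at line 1 remove [pbo,dfw] add [rqqbq,uljzs,zuaj] -> 8 lines: ugk sloxw rqqbq uljzs zuaj vju cssz yqlcb
Hunk 3: at line 3 remove [zuaj] add [ryzua,cckap,snzpl] -> 10 lines: ugk sloxw rqqbq uljzs ryzua cckap snzpl vju cssz yqlcb
Hunk 4: at line 2 remove [uljzs,ryzua] add [rgvmi,cflvq] -> 10 lines: ugk sloxw rqqbq rgvmi cflvq cckap snzpl vju cssz yqlcb
Hunk 5: at line 4 remove [cflvq] add [qhk,wkzl] -> 11 lines: ugk sloxw rqqbq rgvmi qhk wkzl cckap snzpl vju cssz yqlcb
Hunk 6: at line 3 remove [rgvmi] add [bpr,exree] -> 12 lines: ugk sloxw rqqbq bpr exree qhk wkzl cckap snzpl vju cssz yqlcb
Final line 11: cssz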